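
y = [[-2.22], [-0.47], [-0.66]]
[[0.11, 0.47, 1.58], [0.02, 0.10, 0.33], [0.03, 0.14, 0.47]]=y @ [[-0.05, -0.21, -0.71]]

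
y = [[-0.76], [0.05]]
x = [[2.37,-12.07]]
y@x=[[-1.80, 9.17], [0.12, -0.6]]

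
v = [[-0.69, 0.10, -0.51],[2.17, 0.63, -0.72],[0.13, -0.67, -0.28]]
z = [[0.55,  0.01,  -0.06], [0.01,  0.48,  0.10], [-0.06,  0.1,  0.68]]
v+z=[[-0.14, 0.11, -0.57], [2.18, 1.11, -0.62], [0.07, -0.57, 0.4]]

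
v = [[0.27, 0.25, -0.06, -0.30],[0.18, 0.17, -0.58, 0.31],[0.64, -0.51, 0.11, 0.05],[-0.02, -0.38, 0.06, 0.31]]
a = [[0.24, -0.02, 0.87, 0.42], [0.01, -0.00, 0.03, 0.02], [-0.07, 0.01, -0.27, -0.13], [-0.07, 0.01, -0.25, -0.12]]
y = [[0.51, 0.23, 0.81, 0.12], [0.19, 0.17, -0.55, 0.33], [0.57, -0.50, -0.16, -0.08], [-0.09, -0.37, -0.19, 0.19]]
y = a + v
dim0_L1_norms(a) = [0.39, 0.04, 1.42, 0.69]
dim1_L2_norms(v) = [0.48, 0.7, 0.83, 0.49]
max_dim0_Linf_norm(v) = 0.64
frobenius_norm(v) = 1.29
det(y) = -0.16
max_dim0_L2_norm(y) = 1.01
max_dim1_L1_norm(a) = 1.55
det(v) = -0.00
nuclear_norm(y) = 2.79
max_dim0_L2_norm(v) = 0.72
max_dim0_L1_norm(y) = 1.71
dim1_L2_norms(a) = [1.0, 0.04, 0.31, 0.29]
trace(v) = 0.86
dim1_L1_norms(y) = [1.67, 1.24, 1.31, 0.84]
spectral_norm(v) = 0.88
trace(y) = 0.71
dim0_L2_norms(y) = [0.79, 0.68, 1.01, 0.41]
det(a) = 0.00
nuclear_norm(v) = 2.21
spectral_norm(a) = 1.08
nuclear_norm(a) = 1.10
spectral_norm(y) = 1.09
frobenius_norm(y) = 1.51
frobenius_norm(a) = 1.08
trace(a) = -0.15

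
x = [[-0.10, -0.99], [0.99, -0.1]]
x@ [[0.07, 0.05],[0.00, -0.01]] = [[-0.01, 0.0], [0.07, 0.05]]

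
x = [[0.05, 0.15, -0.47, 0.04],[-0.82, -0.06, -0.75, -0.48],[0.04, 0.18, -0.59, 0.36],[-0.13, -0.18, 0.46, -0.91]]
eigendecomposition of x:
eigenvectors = [[0.21+0.00j, (0.29+0j), 0.07-0.22j, 0.07+0.22j], [0.14+0.00j, -0.92+0.00j, 0.93+0.00j, 0.93-0.00j], [(0.5+0j), -0.26+0.00j, (0.17-0.16j), 0.17+0.16j], [-0.83+0.00j, (0.01+0j), (-0.14-0j), (-0.14+0j)]]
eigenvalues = [(-1.12+0j), (-0.01+0j), (-0.19+0.32j), (-0.19-0.32j)]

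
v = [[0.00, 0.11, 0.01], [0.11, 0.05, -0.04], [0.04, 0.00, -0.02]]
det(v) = 0.00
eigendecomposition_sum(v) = [[0.05, 0.07, -0.01], [0.06, 0.08, -0.02], [0.01, 0.02, -0.0]] + [[-0.05, 0.04, 0.03],[0.05, -0.03, -0.02],[0.03, -0.02, -0.01]] + [[-0.00,0.0,-0.00], [0.00,-0.0,0.0], [-0.00,0.0,-0.0]]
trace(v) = 0.03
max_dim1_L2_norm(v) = 0.13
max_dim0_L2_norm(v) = 0.12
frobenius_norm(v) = 0.17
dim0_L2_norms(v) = [0.12, 0.12, 0.05]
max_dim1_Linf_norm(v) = 0.11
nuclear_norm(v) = 0.25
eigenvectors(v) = [[-0.63, -0.71, 0.38], [-0.76, 0.61, -0.1], [-0.17, 0.35, 0.92]]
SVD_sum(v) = [[0.05, 0.05, -0.02], [0.08, 0.08, -0.03], [0.02, 0.02, -0.01]] + [[-0.05,0.06,0.03], [0.03,-0.03,-0.01], [0.02,-0.02,-0.01]] + [[-0.00,0.00,-0.00], [0.0,-0.0,0.00], [-0.0,0.0,-0.0]]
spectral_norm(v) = 0.14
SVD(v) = [[-0.5, 0.85, 0.16], [-0.84, -0.42, -0.35], [-0.23, -0.31, 0.92]] @ diag([0.1437297607213365, 0.09864699740723012, 0.00324434670238743]) @ [[-0.7, -0.67, 0.23], [-0.6, 0.73, 0.32], [-0.38, 0.09, -0.92]]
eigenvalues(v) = [0.13, -0.1, -0.0]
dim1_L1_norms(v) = [0.12, 0.2, 0.06]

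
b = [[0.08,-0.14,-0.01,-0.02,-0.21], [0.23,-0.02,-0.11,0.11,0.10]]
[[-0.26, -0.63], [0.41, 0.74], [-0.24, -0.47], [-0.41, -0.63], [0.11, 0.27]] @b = [[-0.17, 0.05, 0.07, -0.06, -0.01], [0.2, -0.07, -0.09, 0.07, -0.01], [-0.13, 0.04, 0.05, -0.05, 0.00], [-0.18, 0.07, 0.07, -0.06, 0.02], [0.07, -0.02, -0.03, 0.03, 0.0]]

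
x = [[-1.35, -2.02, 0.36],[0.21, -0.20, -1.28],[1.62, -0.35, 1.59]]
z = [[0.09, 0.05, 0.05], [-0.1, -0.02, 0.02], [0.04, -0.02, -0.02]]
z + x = [[-1.26, -1.97, 0.41], [0.11, -0.22, -1.26], [1.66, -0.37, 1.57]]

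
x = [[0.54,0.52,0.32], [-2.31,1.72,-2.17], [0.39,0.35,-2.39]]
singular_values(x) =[3.95, 1.87, 0.76]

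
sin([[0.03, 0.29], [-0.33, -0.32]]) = [[0.03, 0.29], [-0.33, -0.32]]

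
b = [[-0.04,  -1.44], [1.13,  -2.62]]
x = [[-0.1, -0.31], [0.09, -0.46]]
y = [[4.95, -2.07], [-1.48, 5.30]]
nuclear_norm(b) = 3.70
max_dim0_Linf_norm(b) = 2.62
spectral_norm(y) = 6.92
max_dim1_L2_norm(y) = 5.5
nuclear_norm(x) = 0.69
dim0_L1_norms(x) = [0.19, 0.77]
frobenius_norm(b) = 3.20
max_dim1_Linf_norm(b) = 2.62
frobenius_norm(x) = 0.57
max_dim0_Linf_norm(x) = 0.46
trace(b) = -2.66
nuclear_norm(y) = 10.27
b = x @ y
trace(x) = -0.56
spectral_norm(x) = 0.56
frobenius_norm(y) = 7.69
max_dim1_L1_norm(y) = 7.02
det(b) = 1.73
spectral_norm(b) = 3.15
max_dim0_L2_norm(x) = 0.55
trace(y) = 10.25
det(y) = 23.17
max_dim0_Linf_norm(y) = 5.3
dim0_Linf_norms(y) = [4.95, 5.3]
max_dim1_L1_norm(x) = 0.55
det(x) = 0.07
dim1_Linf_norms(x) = [0.31, 0.46]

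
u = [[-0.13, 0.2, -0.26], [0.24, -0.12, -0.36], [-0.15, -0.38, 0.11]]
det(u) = 0.05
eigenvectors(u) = [[-0.45, -0.73, -0.02], [-0.56, -0.31, 0.8], [0.69, -0.61, 0.6]]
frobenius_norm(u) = 0.71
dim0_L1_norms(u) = [0.52, 0.7, 0.73]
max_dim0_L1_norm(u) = 0.73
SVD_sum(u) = [[0.08, 0.15, -0.21], [0.09, 0.16, -0.23], [-0.11, -0.18, 0.26]] + [[-0.04, 0.08, 0.04], [0.13, -0.28, -0.15], [0.08, -0.17, -0.09]] + [[-0.18, -0.03, -0.09],[0.02, 0.0, 0.01],[-0.12, -0.02, -0.06]]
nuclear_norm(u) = 1.18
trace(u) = -0.14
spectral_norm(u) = 0.52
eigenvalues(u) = [0.52, -0.26, -0.39]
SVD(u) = [[-0.52,-0.25,-0.82], [-0.56,0.82,0.10], [0.65,0.51,-0.56]] @ diag([0.5219922535670649, 0.41426446290534735, 0.2470000849994204]) @ [[-0.31, -0.54, 0.78], [0.37, -0.82, -0.43], [0.87, 0.16, 0.46]]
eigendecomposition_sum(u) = [[0.09, 0.13, -0.17], [0.11, 0.16, -0.21], [-0.14, -0.20, 0.26]] + [[-0.21, 0.06, -0.09], [-0.09, 0.03, -0.04], [-0.18, 0.05, -0.07]] + [[-0.0, 0.01, 0.0], [0.22, -0.31, -0.11], [0.16, -0.23, -0.08]]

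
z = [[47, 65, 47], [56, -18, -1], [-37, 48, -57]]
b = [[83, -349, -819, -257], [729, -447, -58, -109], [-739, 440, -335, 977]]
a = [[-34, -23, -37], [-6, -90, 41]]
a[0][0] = -34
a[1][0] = -6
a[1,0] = -6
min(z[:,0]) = -37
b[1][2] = -58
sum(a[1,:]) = -55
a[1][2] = 41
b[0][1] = -349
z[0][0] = 47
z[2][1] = 48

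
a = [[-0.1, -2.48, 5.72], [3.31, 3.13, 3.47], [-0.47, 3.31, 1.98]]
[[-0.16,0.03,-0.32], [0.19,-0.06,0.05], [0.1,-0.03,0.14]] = a@ [[0.03, -0.01, -0.01], [0.04, -0.01, 0.06], [-0.01, -0.00, -0.03]]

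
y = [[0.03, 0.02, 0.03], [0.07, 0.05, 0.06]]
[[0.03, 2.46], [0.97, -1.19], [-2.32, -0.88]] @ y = [[0.17, 0.12, 0.15], [-0.05, -0.04, -0.04], [-0.13, -0.09, -0.12]]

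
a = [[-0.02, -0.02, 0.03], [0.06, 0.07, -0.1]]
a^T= [[-0.02,0.06], [-0.02,0.07], [0.03,-0.10]]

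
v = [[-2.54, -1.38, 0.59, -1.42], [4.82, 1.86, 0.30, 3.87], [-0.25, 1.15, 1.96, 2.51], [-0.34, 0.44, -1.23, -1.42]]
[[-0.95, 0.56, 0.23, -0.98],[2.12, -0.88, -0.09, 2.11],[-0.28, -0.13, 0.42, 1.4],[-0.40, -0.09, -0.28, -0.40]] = v @ [[0.48, -0.18, 0.00, 0.18], [-0.31, -0.24, -0.01, 0.48], [-0.03, -0.1, 0.27, 0.38], [0.10, 0.12, -0.04, 0.06]]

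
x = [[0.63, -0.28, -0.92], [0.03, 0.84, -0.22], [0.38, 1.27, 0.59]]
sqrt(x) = [[0.86, 0.04, -0.53], [0.03, 0.96, -0.11], [0.21, 0.69, 0.88]]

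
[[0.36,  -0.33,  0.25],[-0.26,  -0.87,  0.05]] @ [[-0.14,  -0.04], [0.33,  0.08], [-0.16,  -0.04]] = [[-0.20, -0.05], [-0.26, -0.06]]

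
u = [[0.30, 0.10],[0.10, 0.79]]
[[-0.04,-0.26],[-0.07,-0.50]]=u@[[-0.1, -0.69],[-0.08, -0.55]]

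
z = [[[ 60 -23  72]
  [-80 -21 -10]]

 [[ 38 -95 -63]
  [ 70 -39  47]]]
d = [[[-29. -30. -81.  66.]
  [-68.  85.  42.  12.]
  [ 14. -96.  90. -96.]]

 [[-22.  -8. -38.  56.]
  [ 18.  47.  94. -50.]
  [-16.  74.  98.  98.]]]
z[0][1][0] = -80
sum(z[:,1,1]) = -60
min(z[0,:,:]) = -80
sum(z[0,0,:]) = 109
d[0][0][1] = -30.0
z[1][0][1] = -95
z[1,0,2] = -63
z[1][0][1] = -95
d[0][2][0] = 14.0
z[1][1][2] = 47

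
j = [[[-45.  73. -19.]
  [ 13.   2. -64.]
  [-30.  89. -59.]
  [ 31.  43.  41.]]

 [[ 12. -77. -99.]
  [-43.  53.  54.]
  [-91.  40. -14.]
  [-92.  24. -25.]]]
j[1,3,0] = -92.0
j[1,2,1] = 40.0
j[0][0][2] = -19.0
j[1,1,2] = 54.0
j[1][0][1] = -77.0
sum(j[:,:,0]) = -245.0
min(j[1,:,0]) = -92.0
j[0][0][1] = 73.0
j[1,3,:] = [-92.0, 24.0, -25.0]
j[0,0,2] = -19.0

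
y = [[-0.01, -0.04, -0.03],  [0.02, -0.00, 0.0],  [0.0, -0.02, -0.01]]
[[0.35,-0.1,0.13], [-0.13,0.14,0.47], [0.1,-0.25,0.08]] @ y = [[-0.01, -0.02, -0.01], [0.00, -0.00, -0.00], [-0.01, -0.01, -0.0]]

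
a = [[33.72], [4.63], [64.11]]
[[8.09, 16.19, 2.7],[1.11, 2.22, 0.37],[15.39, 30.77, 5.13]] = a@[[0.24, 0.48, 0.08]]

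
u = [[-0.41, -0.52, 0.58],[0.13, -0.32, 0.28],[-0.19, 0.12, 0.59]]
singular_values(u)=[1.04, 0.46, 0.28]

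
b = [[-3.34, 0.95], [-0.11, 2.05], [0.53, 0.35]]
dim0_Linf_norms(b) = [3.34, 2.05]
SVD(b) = [[-0.96, 0.22], [-0.25, -0.94], [0.1, -0.27]] @ diag([3.579114678985061, 1.9662243296922313]) @ [[0.92, -0.39], [-0.39, -0.92]]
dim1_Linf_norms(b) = [3.34, 2.05, 0.53]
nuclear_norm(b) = 5.55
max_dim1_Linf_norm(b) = 3.34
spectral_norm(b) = 3.58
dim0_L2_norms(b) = [3.38, 2.29]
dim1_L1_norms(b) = [4.29, 2.16, 0.88]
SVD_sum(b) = [[-3.17, 1.34], [-0.83, 0.35], [0.32, -0.14]] + [[-0.17, -0.39], [0.72, 1.7], [0.21, 0.49]]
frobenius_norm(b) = 4.08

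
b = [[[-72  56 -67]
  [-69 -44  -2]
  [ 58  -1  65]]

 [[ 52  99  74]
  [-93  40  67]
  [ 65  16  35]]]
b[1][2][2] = 35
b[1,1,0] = -93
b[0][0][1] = 56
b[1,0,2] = 74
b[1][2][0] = 65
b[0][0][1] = 56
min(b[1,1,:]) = -93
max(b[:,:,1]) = 99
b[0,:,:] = [[-72, 56, -67], [-69, -44, -2], [58, -1, 65]]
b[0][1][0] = -69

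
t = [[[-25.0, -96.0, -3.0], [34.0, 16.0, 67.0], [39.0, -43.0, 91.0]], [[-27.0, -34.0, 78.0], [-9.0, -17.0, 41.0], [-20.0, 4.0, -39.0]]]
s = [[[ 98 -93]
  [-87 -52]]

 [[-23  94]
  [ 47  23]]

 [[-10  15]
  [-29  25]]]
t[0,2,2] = 91.0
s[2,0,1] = 15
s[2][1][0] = -29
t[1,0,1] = -34.0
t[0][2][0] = 39.0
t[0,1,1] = 16.0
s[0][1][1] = -52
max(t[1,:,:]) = 78.0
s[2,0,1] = 15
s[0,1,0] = -87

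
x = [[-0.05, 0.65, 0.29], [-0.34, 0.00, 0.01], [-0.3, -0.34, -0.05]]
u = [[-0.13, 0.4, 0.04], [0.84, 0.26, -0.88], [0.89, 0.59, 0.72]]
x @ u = [[0.81,0.32,-0.37],[0.05,-0.13,-0.01],[-0.29,-0.24,0.25]]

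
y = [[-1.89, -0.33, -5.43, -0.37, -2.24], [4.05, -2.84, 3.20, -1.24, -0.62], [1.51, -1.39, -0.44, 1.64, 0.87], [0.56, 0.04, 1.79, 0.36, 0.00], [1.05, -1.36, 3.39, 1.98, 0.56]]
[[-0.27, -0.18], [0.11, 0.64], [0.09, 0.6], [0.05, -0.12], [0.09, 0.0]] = y@[[0.05, 0.18], [0.03, -0.12], [0.01, -0.11], [0.01, -0.05], [0.05, 0.22]]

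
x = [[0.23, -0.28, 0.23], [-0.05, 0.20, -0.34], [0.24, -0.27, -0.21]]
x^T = [[0.23,  -0.05,  0.24], [-0.28,  0.20,  -0.27], [0.23,  -0.34,  -0.21]]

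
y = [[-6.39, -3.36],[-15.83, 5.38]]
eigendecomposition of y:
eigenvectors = [[-0.69, 0.22],  [-0.72, -0.98]]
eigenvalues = [-9.88, 8.87]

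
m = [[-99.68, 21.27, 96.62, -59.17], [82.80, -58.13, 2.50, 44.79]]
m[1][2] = 2.5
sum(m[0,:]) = -40.96000000000001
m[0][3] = -59.17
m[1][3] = 44.79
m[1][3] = 44.79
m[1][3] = 44.79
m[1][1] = -58.13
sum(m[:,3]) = -14.380000000000003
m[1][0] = 82.8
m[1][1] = -58.13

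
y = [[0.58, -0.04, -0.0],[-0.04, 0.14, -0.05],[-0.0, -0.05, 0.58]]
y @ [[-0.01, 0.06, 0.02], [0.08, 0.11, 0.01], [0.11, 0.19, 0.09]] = [[-0.01, 0.03, 0.01], [0.01, 0.0, -0.0], [0.06, 0.1, 0.05]]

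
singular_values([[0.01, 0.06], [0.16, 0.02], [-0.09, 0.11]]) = [0.19, 0.12]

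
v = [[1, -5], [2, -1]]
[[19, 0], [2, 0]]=v @[[-1, 0], [-4, 0]]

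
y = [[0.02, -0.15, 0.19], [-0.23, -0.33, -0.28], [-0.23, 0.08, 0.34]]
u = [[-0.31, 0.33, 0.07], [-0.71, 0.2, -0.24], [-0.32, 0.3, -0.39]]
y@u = [[0.04,0.03,-0.04], [0.4,-0.23,0.17], [-0.09,0.04,-0.17]]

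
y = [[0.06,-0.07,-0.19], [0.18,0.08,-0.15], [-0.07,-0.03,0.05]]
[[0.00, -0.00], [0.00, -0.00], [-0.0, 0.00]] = y@[[-0.07,0.07], [0.07,-0.07], [-0.06,0.06]]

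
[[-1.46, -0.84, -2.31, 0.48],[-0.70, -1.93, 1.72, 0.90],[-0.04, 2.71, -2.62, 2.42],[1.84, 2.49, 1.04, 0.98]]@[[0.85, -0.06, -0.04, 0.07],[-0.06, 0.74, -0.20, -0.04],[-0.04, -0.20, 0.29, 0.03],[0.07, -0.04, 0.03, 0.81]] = [[-1.06,  -0.09,  -0.43,  0.25], [-0.48,  -1.77,  0.94,  0.81], [0.08,  2.44,  -1.23,  1.77], [1.44,  1.49,  -0.24,  0.85]]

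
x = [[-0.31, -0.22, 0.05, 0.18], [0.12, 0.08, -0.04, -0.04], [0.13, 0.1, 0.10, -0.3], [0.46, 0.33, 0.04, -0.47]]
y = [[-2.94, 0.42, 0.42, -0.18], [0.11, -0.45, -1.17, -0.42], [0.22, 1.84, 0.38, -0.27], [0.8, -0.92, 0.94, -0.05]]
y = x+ [[-2.63, 0.64, 0.37, -0.36], [-0.01, -0.53, -1.13, -0.38], [0.09, 1.74, 0.28, 0.03], [0.34, -1.25, 0.9, 0.42]]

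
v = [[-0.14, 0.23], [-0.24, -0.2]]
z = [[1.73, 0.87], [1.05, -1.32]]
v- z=[[-1.87,  -0.64], [-1.29,  1.12]]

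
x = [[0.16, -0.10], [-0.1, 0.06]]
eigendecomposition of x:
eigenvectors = [[0.85, 0.53], [-0.53, 0.85]]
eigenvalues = [0.22, -0.0]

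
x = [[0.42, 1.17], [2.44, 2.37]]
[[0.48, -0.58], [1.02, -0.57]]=x@[[0.03, 0.39], [0.4, -0.64]]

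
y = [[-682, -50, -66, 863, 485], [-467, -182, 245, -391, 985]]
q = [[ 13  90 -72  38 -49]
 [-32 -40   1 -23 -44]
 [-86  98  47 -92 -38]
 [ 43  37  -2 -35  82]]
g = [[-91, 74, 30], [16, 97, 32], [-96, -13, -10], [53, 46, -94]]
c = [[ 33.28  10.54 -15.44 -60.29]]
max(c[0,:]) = 33.28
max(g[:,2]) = 32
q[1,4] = -44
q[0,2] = -72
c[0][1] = 10.54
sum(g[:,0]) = -118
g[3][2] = -94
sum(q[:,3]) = -112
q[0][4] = -49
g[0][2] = 30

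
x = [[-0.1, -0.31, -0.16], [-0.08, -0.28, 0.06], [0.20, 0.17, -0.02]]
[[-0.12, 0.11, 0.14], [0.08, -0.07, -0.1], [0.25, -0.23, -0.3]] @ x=[[0.03, 0.03, 0.02], [-0.02, -0.02, -0.02], [-0.07, -0.06, -0.05]]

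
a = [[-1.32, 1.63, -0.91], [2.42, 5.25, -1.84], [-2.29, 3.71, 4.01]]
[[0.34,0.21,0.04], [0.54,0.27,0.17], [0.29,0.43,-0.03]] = a@[[-0.07, -0.06, 0.01],[0.11, 0.08, 0.02],[-0.07, -0.00, -0.02]]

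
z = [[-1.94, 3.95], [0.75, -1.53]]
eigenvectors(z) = [[-0.93, -0.90], [0.36, -0.44]]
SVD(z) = [[-0.93,0.36], [0.36,0.93]] @ diag([4.7190569546312755, 0.0012078684480393673]) @ [[0.44, -0.9], [-0.90, -0.44]]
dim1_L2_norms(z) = [4.4, 1.7]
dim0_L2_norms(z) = [2.08, 4.24]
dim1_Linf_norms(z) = [3.95, 1.53]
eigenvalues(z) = [-3.47, -0.0]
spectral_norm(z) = 4.72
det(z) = 0.01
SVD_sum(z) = [[-1.94,3.95], [0.75,-1.53]] + [[-0.0, -0.0], [-0.00, -0.00]]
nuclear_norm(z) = 4.72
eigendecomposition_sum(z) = [[-1.94, 3.95], [0.75, -1.53]] + [[-0.00, -0.0], [-0.00, -0.00]]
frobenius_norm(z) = 4.72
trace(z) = -3.47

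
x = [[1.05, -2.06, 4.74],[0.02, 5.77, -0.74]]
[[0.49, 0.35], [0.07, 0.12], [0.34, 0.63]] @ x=[[0.52, 1.01, 2.06], [0.08, 0.55, 0.24], [0.37, 2.93, 1.15]]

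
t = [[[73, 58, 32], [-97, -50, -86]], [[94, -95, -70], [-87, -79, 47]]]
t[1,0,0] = 94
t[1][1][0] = -87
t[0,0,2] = 32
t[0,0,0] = 73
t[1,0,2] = -70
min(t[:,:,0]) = -97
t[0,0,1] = 58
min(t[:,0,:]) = -95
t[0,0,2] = 32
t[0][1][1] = -50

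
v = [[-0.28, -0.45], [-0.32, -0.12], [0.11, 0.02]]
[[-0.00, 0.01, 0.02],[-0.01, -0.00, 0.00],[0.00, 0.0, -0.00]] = v@[[0.05, 0.02, 0.01], [-0.03, -0.03, -0.06]]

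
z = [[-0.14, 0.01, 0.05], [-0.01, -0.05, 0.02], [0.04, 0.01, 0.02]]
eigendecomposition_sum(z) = [[-0.14, 0.01, 0.04], [-0.02, 0.00, 0.01], [0.03, -0.00, -0.01]] + [[0.0, 0.0, 0.01],[0.00, 0.0, 0.01],[0.01, 0.0, 0.03]] + [[0.0,-0.0,0.00], [0.01,-0.05,0.01], [-0.00,0.01,-0.0]]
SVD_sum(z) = [[-0.14, 0.0, 0.05], [-0.01, 0.0, 0.00], [0.03, -0.0, -0.01]] + [[-0.00, 0.01, -0.0], [0.0, -0.05, 0.01], [-0.00, 0.00, -0.00]] + [[0.0,0.00,0.01], [0.00,0.0,0.00], [0.01,0.01,0.03]]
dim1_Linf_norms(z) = [0.14, 0.05, 0.04]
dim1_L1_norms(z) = [0.2, 0.08, 0.07]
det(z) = 0.00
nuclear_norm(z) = 0.24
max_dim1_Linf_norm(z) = 0.14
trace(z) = -0.17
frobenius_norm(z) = 0.17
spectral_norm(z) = 0.15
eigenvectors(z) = [[-0.96, -0.28, 0.03], [-0.14, -0.19, 0.99], [0.23, -0.94, -0.15]]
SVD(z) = [[-0.97, 0.11, 0.20], [-0.10, -0.99, 0.05], [0.21, 0.03, 0.98]] @ diag([0.1528094661953536, 0.053063532753533024, 0.033667915480555415]) @ [[0.95, -0.02, -0.3],[-0.07, 0.96, -0.26],[0.3, 0.27, 0.92]]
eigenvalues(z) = [-0.15, 0.03, -0.05]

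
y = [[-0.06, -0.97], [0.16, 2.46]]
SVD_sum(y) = [[-0.06, -0.97], [0.16, 2.46]] + [[0.0, -0.0], [0.00, -0.0]]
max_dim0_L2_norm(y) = 2.64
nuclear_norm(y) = 2.65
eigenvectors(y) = [[-1.00, 0.37],[0.06, -0.93]]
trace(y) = 2.40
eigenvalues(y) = [0.0, 2.4]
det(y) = 0.01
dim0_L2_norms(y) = [0.17, 2.64]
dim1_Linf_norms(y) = [0.97, 2.46]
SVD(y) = [[-0.37, 0.93], [0.93, 0.37]] @ diag([2.64984750015207, 0.0028680895785753746]) @ [[0.06, 1.00], [1.0, -0.06]]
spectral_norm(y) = 2.65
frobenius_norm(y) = 2.65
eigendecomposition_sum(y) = [[0.00, 0.0], [-0.0, -0.00]] + [[-0.06,-0.97],[0.16,2.46]]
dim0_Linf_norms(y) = [0.16, 2.46]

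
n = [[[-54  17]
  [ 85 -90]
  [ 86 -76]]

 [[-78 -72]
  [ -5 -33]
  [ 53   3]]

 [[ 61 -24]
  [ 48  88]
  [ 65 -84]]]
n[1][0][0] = -78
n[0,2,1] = -76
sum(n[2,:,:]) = 154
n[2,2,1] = -84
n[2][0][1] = -24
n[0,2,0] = 86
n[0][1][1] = -90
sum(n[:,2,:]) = 47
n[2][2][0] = 65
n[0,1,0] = 85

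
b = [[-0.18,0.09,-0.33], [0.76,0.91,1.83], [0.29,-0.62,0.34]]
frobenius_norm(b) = 2.34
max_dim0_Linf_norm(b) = 1.83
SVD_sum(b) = [[-0.11, -0.12, -0.27], [0.79, 0.83, 1.85], [0.06, 0.06, 0.13]] + [[-0.07, 0.21, -0.06], [-0.03, 0.08, -0.02], [0.23, -0.68, 0.21]] + [[0.00, 0.00, -0.0], [0.00, 0.0, -0.00], [0.0, 0.00, -0.0]]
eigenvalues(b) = [(0.01+0j), (0.53+0.98j), (0.53-0.98j)]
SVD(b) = [[-0.14, -0.29, 0.95], [0.99, -0.11, 0.11], [0.07, 0.95, 0.30]] @ diag([2.2065627698775843, 0.7868695505679985, 0.004129525284696559]) @ [[0.36, 0.38, 0.85],  [0.31, -0.91, 0.28],  [0.88, 0.16, -0.45]]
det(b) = 0.01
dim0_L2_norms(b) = [0.83, 1.1, 1.89]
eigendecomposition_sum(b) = [[(0.01+0j), 0.00-0.00j, -0j], [0.00+0.00j, 0.00-0.00j, 0.00-0.00j], [(-0+0j), (-0+0j), -0.00+0.00j]] + [[-0.09-0.05j, (0.04-0.11j), (-0.17-0.15j)],[0.38-0.35j, 0.45+0.37j, (0.91-0.54j)],[0.15+0.30j, -0.31+0.21j, 0.17+0.66j]] + [[-0.09+0.05j, (0.04+0.11j), (-0.17+0.15j)], [(0.38+0.35j), (0.45-0.37j), 0.91+0.54j], [(0.15-0.3j), -0.31-0.21j, 0.17-0.66j]]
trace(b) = 1.07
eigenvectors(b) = [[-0.88+0.00j, (-0.05-0.16j), (-0.05+0.16j)], [-0.17+0.00j, 0.83+0.00j, (0.83-0j)], [(0.45+0j), (-0.15+0.51j), (-0.15-0.51j)]]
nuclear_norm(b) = 3.00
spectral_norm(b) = 2.21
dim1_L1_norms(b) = [0.6, 3.5, 1.25]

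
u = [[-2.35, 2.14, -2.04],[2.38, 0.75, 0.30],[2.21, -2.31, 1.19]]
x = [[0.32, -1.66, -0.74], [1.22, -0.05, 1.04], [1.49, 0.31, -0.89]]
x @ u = [[-6.34,1.15,-2.03], [-0.69,0.17,-1.27], [-4.73,5.48,-4.01]]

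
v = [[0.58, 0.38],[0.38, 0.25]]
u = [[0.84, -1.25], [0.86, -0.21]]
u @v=[[0.01, 0.01], [0.42, 0.27]]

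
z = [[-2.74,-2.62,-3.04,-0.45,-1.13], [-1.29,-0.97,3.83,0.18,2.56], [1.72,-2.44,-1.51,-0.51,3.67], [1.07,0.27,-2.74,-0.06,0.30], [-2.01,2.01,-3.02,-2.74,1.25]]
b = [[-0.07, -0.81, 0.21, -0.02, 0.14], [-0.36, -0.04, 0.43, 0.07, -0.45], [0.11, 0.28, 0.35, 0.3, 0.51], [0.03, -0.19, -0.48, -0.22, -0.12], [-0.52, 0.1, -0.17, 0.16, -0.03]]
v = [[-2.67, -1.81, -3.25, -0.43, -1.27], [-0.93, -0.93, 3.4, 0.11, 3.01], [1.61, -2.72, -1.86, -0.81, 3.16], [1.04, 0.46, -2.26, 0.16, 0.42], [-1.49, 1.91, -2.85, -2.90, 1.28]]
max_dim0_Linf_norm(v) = 3.4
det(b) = -0.00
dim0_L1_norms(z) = [8.83, 8.31, 14.14, 3.94, 8.91]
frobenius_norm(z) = 10.44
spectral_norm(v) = 6.63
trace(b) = -0.01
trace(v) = -4.02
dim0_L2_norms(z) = [4.16, 4.23, 6.54, 2.83, 4.79]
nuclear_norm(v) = 20.15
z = b + v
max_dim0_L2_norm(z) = 6.54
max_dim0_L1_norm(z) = 14.14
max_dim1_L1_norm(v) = 10.43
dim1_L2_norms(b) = [0.85, 0.72, 0.75, 0.57, 0.58]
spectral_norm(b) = 0.94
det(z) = -295.65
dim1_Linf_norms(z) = [3.04, 3.83, 3.67, 2.74, 3.02]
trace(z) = -4.03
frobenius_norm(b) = 1.57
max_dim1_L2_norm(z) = 5.13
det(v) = -406.64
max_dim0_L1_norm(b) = 1.64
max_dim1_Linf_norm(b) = 0.81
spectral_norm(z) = 6.88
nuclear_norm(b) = 3.08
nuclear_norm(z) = 20.84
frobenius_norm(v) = 9.99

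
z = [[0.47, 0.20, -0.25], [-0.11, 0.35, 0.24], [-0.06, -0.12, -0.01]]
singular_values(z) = [0.58, 0.44, 0.0]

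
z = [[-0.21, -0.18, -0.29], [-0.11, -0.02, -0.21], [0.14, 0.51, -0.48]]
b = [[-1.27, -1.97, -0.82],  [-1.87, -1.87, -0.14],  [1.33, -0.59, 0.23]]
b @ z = [[0.37,-0.15,1.18], [0.58,0.3,1.0], [-0.18,-0.11,-0.37]]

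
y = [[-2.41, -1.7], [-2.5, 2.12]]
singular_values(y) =[3.51, 2.66]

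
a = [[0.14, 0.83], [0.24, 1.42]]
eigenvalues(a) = [-0.0, 1.56]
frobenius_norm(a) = 1.67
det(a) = -0.00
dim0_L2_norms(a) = [0.28, 1.64]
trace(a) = 1.56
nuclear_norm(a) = 1.67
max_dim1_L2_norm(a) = 1.44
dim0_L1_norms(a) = [0.38, 2.25]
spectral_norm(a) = 1.67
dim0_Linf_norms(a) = [0.24, 1.42]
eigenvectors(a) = [[-0.99,-0.5], [0.17,-0.86]]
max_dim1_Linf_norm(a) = 1.42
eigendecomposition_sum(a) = [[-0.00, 0.0],[0.00, -0.00]] + [[0.14, 0.83], [0.24, 1.42]]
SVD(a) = [[-0.5,-0.86], [-0.86,0.5]] @ diag([1.6680827145251975, 0.00023979626220984443]) @ [[-0.17, -0.99], [0.99, -0.17]]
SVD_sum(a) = [[0.14, 0.83], [0.24, 1.42]] + [[-0.0,  0.0],[0.0,  -0.0]]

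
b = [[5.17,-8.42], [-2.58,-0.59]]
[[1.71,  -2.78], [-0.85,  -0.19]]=b@[[0.33, -0.00],[-0.0, 0.33]]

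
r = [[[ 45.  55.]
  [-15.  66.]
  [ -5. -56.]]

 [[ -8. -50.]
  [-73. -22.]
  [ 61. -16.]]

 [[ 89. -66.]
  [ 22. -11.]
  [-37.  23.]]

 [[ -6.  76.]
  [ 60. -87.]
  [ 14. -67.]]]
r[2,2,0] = -37.0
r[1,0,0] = -8.0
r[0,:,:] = [[45.0, 55.0], [-15.0, 66.0], [-5.0, -56.0]]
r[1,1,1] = -22.0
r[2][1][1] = -11.0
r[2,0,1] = -66.0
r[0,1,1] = 66.0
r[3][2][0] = 14.0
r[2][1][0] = 22.0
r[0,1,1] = 66.0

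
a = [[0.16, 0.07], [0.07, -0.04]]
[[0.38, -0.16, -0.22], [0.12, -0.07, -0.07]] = a@[[2.08, -1.02, -1.2], [0.73, -0.02, -0.39]]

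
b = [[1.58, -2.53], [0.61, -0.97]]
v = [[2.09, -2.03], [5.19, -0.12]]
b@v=[[-9.83,  -2.9], [-3.76,  -1.12]]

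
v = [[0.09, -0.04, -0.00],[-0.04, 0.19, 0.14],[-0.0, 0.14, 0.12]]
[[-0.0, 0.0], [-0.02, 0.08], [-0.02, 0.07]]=v@ [[0.02, 0.16], [0.13, 0.34], [-0.32, 0.19]]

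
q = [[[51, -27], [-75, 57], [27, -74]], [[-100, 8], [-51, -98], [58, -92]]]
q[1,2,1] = -92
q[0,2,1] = -74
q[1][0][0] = -100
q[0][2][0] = 27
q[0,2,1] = -74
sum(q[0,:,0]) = 3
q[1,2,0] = 58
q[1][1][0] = -51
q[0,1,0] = -75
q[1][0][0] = -100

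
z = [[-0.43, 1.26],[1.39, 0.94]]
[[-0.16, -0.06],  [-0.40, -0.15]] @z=[[-0.01,-0.26], [-0.04,-0.64]]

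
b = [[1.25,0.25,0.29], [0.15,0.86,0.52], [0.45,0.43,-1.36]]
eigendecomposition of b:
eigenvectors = [[0.08, -0.88, 0.52], [0.21, -0.42, -0.85], [-0.97, -0.21, -0.06]]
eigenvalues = [-1.49, 1.44, 0.81]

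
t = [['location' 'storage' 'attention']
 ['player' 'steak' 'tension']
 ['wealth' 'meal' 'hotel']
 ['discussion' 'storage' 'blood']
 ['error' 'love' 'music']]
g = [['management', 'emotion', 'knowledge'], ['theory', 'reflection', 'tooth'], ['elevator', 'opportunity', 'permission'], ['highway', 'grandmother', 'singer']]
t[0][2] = 'attention'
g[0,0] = 'management'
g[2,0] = 'elevator'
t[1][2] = 'tension'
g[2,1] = 'opportunity'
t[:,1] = ['storage', 'steak', 'meal', 'storage', 'love']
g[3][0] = 'highway'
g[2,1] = 'opportunity'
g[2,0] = 'elevator'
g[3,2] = 'singer'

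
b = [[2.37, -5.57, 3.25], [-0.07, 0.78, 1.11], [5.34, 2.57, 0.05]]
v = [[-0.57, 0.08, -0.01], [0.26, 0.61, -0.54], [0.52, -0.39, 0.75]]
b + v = [[1.80, -5.49, 3.24], [0.19, 1.39, 0.57], [5.86, 2.18, 0.80]]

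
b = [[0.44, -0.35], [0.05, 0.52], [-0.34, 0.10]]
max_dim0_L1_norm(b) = 0.97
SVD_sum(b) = [[0.33, -0.43], [-0.23, 0.31], [-0.17, 0.23]] + [[0.11, 0.08], [0.28, 0.21], [-0.17, -0.13]]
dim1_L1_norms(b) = [0.79, 0.57, 0.44]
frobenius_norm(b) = 0.85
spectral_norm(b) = 0.72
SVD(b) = [[0.75,0.32],  [-0.53,0.81],  [-0.39,-0.48]] @ diag([0.7249796234957716, 0.43474653019423753]) @ [[0.6,  -0.80], [0.80,  0.60]]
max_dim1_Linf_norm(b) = 0.52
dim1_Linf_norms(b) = [0.44, 0.52, 0.34]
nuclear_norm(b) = 1.16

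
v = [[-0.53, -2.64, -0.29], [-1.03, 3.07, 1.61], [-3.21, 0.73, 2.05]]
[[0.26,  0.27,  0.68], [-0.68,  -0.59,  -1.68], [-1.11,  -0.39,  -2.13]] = v@[[0.56, -0.14, 0.72], [-0.26, -0.03, -0.43], [0.43, -0.40, 0.24]]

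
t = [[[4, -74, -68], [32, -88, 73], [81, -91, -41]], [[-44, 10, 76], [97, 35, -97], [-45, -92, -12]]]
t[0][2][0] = 81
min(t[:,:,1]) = -92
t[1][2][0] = -45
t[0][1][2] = 73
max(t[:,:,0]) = 97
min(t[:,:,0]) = -45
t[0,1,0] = 32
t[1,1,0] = 97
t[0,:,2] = [-68, 73, -41]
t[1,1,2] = -97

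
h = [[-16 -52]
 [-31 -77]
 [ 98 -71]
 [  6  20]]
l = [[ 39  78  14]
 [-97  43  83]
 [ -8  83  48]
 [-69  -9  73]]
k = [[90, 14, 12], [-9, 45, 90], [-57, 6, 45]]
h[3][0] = 6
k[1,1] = 45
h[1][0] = -31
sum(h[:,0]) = 57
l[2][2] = 48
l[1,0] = -97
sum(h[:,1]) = -180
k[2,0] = -57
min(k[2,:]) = -57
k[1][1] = 45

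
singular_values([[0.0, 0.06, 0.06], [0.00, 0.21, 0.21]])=[0.31, 0.0]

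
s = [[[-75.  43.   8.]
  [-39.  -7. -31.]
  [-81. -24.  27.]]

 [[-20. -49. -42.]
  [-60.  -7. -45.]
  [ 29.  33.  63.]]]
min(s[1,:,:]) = -60.0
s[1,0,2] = -42.0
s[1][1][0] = -60.0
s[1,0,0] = -20.0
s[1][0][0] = -20.0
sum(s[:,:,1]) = -11.0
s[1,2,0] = 29.0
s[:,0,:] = [[-75.0, 43.0, 8.0], [-20.0, -49.0, -42.0]]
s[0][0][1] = 43.0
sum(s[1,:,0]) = -51.0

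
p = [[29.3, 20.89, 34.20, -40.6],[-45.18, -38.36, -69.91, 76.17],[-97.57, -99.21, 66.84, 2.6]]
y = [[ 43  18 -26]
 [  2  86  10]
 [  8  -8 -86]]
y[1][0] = 2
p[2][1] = -99.21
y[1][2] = 10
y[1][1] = 86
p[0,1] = 20.89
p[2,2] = 66.84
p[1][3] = 76.17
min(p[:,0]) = -97.57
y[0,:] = [43, 18, -26]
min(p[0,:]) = -40.6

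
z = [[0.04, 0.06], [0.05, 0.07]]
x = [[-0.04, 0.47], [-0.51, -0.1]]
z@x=[[-0.03, 0.01], [-0.04, 0.02]]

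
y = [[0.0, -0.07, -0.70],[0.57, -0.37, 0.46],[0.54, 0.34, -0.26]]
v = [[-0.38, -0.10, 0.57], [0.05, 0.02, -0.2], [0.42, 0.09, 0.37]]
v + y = [[-0.38, -0.17, -0.13], [0.62, -0.35, 0.26], [0.96, 0.43, 0.11]]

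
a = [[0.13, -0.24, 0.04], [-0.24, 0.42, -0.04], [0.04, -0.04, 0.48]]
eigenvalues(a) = [-0.01, 0.58, 0.45]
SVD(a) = [[-0.45, 0.2, -0.87], [0.76, -0.42, -0.49], [-0.47, -0.88, 0.03]] @ diag([0.5840484332490699, 0.45183275582278026, 0.0058811890718500175]) @ [[-0.45, 0.76, -0.47], [0.20, -0.42, -0.88], [0.87, 0.49, -0.03]]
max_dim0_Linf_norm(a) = 0.48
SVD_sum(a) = [[0.12, -0.2, 0.12], [-0.20, 0.34, -0.21], [0.12, -0.21, 0.13]] + [[0.02, -0.04, -0.08], [-0.04, 0.08, 0.17], [-0.08, 0.17, 0.35]] + [[-0.00,-0.00,0.00],[-0.0,-0.00,0.0],[0.00,0.0,-0.00]]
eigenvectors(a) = [[0.87, 0.45, -0.20], [0.49, -0.76, 0.42], [-0.03, 0.47, 0.88]]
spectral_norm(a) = 0.58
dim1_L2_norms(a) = [0.28, 0.49, 0.48]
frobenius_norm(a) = 0.74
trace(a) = 1.03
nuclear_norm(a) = 1.04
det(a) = -0.00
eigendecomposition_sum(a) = [[-0.00, -0.00, 0.0], [-0.0, -0.0, 0.00], [0.00, 0.0, -0.0]] + [[0.12, -0.2, 0.12], [-0.2, 0.34, -0.21], [0.12, -0.21, 0.13]] + [[0.02, -0.04, -0.08],  [-0.04, 0.08, 0.17],  [-0.08, 0.17, 0.35]]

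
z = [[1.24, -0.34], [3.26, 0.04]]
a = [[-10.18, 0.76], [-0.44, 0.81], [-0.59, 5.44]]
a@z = [[-10.15, 3.49], [2.10, 0.18], [17.0, 0.42]]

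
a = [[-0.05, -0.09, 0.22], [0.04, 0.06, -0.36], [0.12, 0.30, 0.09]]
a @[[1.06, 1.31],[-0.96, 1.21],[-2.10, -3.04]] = [[-0.43,-0.84],[0.74,1.22],[-0.35,0.25]]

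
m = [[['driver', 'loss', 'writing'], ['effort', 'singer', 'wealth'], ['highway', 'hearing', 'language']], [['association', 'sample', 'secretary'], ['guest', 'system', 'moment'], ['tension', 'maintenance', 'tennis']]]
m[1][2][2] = 'tennis'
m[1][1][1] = 'system'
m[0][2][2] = 'language'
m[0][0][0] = 'driver'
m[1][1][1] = 'system'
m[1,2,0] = 'tension'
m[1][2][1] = 'maintenance'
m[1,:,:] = [['association', 'sample', 'secretary'], ['guest', 'system', 'moment'], ['tension', 'maintenance', 'tennis']]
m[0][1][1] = 'singer'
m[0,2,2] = 'language'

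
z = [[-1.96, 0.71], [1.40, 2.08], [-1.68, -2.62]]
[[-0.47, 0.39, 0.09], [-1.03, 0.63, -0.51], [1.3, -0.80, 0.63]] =z@[[0.05, -0.07, -0.11], [-0.53, 0.35, -0.17]]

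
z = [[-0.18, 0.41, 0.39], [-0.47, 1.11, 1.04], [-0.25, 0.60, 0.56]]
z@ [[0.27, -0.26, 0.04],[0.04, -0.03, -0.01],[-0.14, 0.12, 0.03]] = [[-0.09,0.08,0.00], [-0.23,0.21,0.0], [-0.12,0.11,0.0]]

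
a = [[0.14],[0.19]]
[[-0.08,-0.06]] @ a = [[-0.02]]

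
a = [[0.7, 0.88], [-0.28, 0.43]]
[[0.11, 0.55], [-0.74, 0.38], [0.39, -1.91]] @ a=[[-0.08, 0.33], [-0.62, -0.49], [0.81, -0.48]]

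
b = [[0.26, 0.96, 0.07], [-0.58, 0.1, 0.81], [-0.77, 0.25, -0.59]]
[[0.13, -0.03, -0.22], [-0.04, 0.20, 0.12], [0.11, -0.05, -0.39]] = b@[[-0.03, -0.09, 0.17], [0.15, -0.02, -0.30], [-0.09, 0.19, 0.31]]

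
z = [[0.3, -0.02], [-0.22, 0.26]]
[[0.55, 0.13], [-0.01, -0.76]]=z@[[1.93,0.26],[1.58,-2.71]]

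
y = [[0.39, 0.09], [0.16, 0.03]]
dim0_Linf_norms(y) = [0.39, 0.09]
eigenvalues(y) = [0.43, -0.01]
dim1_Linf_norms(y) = [0.39, 0.16]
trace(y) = 0.42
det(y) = -0.00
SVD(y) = [[-0.93, -0.38], [-0.38, 0.93]] @ diag([0.43204275856854896, 0.00624938144767357]) @ [[-0.98, -0.22], [0.22, -0.98]]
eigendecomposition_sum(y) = [[0.39, 0.09], [0.16, 0.04]] + [[-0.0, 0.00], [0.00, -0.01]]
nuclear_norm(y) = 0.44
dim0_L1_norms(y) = [0.55, 0.12]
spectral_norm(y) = 0.43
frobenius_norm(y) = 0.43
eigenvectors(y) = [[0.93, -0.22],  [0.37, 0.98]]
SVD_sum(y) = [[0.39, 0.09], [0.16, 0.04]] + [[-0.0, 0.00], [0.00, -0.01]]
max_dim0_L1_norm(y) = 0.55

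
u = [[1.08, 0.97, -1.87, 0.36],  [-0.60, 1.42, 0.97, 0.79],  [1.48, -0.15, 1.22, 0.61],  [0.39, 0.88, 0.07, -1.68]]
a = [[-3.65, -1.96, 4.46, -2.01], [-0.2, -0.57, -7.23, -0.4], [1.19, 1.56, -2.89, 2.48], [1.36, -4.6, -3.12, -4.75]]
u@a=[[-5.87, -7.24, 2.08, -8.91], [4.13, -1.75, -18.21, -0.71], [-3.09, -3.72, 2.26, -2.79], [-3.80, 6.57, 0.42, 7.02]]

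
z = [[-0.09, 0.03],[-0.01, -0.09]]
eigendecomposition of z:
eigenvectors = [[(0.87+0j),(0.87-0j)], [0.5j,-0.5j]]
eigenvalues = [(-0.09+0.02j), (-0.09-0.02j)]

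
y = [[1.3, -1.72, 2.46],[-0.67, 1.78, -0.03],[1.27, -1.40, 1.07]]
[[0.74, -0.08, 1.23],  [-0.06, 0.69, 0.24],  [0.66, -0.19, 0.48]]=y @ [[0.70,0.23,0.09],  [0.23,0.48,0.18],  [0.09,0.18,0.58]]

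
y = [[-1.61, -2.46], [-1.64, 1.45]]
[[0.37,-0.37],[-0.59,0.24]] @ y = [[0.01, -1.45], [0.56, 1.8]]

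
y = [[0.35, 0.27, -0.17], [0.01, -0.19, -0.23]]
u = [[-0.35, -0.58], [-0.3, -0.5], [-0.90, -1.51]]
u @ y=[[-0.13,  0.02,  0.19],[-0.11,  0.01,  0.17],[-0.33,  0.04,  0.50]]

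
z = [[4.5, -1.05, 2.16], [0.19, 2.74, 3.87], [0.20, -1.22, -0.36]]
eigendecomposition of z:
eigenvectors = [[(0.99+0j), (-0.46-0.01j), -0.46+0.01j],[0.13+0.00j, (-0.78+0j), -0.78-0.00j],[(0.01+0j), 0.32-0.26j, (0.32+0.26j)]]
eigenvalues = [(4.38+0j), (1.25+1.3j), (1.25-1.3j)]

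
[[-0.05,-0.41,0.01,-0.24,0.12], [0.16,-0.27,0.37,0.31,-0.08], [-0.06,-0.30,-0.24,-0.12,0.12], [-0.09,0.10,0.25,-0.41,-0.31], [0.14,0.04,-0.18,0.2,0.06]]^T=[[-0.05, 0.16, -0.06, -0.09, 0.14],[-0.41, -0.27, -0.3, 0.1, 0.04],[0.01, 0.37, -0.24, 0.25, -0.18],[-0.24, 0.31, -0.12, -0.41, 0.20],[0.12, -0.08, 0.12, -0.31, 0.06]]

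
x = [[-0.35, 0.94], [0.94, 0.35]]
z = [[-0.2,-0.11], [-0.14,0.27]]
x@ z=[[-0.06, 0.29],[-0.24, -0.01]]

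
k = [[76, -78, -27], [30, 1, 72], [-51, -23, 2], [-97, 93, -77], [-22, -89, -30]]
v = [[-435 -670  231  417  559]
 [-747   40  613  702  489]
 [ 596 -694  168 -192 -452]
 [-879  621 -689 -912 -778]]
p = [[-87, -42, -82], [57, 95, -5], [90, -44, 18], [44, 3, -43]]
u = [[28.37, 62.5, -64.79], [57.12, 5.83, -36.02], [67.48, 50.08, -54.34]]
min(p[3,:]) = -43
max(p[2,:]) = 90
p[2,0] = 90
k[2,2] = 2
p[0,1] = -42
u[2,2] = -54.34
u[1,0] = 57.12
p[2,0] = 90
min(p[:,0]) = -87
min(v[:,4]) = -778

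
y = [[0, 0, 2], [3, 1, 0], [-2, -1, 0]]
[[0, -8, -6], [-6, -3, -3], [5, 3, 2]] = y @ [[-1, 0, -1], [-3, -3, 0], [0, -4, -3]]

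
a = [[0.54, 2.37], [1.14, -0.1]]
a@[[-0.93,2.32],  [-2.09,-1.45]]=[[-5.46, -2.18], [-0.85, 2.79]]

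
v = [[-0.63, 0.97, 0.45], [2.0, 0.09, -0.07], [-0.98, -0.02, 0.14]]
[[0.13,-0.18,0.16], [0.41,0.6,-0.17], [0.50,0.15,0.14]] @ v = [[-0.60, 0.11, 0.09], [1.11, 0.46, 0.12], [-0.15, 0.5, 0.23]]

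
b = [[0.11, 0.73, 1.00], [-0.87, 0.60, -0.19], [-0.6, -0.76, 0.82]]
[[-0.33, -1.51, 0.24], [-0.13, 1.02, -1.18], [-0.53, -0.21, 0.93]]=b @ [[0.27,  -1.05,  0.60], [0.05,  -0.22,  -0.85], [-0.4,  -1.23,  0.79]]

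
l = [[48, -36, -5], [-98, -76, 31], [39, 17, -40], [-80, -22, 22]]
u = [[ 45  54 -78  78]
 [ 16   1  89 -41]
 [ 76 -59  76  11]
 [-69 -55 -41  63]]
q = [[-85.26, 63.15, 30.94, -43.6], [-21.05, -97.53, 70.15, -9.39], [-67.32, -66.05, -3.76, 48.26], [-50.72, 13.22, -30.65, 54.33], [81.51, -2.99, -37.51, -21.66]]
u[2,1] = -59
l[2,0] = 39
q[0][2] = 30.94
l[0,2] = -5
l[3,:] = [-80, -22, 22]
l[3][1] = -22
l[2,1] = 17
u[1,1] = 1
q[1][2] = 70.15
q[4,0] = 81.51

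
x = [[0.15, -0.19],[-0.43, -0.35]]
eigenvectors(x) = [[0.83, 0.29], [-0.56, 0.96]]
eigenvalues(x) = [0.28, -0.48]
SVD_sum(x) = [[-0.00, -0.00],[-0.43, -0.35]] + [[0.15, -0.19], [-0.00, 0.0]]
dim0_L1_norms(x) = [0.58, 0.54]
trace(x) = -0.20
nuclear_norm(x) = 0.80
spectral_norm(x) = 0.55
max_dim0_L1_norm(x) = 0.58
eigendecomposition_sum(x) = [[0.23, -0.07],[-0.16, 0.05]] + [[-0.08, -0.12], [-0.27, -0.4]]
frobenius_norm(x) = 0.60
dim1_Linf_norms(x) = [0.19, 0.43]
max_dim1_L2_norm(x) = 0.55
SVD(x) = [[0.01,1.00],[1.0,-0.01]] @ diag([0.5544511485529305, 0.24204116151666447]) @ [[-0.77, -0.63],[0.63, -0.77]]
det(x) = -0.13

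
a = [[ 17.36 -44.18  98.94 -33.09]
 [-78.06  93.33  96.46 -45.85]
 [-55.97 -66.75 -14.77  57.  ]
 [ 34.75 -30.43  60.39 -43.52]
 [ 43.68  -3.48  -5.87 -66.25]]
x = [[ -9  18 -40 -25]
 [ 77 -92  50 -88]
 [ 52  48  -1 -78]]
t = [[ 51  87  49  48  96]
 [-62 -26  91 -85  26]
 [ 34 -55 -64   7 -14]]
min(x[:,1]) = -92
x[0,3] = -25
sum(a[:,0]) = -38.24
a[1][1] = 93.33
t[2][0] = 34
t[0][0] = 51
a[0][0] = 17.36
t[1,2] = 91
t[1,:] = [-62, -26, 91, -85, 26]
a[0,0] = 17.36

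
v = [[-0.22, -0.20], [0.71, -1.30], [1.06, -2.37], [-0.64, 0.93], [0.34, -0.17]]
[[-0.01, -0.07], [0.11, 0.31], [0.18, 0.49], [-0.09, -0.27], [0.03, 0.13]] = v @ [[0.08, 0.37],[-0.04, -0.04]]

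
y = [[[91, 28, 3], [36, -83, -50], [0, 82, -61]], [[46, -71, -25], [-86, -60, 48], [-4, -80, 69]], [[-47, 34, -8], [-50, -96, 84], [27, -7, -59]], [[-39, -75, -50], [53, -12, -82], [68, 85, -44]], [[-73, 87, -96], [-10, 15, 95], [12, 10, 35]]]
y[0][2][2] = -61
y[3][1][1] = -12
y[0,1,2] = -50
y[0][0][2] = 3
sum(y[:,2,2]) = -60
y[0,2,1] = 82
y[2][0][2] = -8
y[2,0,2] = -8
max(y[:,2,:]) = 85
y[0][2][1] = 82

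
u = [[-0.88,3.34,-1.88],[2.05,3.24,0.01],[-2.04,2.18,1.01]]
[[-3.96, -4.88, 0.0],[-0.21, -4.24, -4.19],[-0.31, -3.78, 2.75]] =u@[[0.43, 0.24, -1.57], [-0.34, -1.46, -0.30], [1.30, -0.11, 0.2]]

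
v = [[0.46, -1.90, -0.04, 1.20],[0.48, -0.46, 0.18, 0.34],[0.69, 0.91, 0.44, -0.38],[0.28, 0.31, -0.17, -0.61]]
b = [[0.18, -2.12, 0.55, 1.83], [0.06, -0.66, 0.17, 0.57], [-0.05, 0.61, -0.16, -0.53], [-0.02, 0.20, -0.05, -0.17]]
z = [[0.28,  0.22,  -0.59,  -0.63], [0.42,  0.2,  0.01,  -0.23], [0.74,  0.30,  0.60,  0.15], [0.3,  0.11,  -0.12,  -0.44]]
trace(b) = -0.81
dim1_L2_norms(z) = [0.93, 0.52, 1.01, 0.56]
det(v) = 0.03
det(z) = 0.00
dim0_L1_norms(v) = [1.91, 3.58, 0.83, 2.53]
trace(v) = -0.17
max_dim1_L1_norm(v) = 3.6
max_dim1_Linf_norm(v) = 1.9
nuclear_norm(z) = 2.36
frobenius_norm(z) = 1.57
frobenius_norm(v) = 2.84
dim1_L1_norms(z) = [1.72, 0.86, 1.79, 0.97]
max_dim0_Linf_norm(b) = 2.12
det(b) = 0.00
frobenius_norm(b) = 3.12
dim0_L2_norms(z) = [0.94, 0.44, 0.85, 0.82]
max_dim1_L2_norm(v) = 2.29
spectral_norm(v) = 2.59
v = z + b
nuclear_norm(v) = 4.16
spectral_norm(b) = 3.12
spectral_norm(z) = 1.13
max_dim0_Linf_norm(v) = 1.9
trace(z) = 0.64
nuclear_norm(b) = 3.13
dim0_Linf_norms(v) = [0.69, 1.9, 0.44, 1.2]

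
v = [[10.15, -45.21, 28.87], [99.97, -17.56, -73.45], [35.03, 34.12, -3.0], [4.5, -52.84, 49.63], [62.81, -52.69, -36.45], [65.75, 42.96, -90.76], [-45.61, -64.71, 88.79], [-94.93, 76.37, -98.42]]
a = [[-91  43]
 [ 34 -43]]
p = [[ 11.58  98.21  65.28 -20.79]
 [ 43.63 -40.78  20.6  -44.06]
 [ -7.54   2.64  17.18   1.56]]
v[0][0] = 10.15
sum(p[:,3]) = -63.28999999999999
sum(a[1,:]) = -9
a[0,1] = 43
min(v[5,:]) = -90.76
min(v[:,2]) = -98.42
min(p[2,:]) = -7.54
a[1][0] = 34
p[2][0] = -7.54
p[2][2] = 17.18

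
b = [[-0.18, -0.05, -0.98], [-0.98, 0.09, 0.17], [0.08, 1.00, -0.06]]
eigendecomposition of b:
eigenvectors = [[-0.61+0.00j, -0.61-0.00j, -0.50+0.00j], [-0.27-0.47j, (-0.27+0.47j), 0.65+0.00j], [-0.23+0.53j, -0.23-0.53j, (0.57+0j)]]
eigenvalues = [(-0.58+0.82j), (-0.58-0.82j), (1+0j)]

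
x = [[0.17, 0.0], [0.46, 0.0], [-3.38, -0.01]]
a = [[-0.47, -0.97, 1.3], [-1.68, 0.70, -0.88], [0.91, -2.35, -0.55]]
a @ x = [[-4.92, -0.01],[3.01, 0.01],[0.93, 0.01]]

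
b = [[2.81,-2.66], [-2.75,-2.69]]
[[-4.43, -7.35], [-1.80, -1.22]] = b @ [[-0.48, -1.11], [1.16, 1.59]]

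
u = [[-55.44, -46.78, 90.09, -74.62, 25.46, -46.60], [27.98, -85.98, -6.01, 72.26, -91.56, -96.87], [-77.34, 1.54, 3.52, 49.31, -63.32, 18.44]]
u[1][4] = -91.56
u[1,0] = 27.98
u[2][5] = 18.44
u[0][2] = 90.09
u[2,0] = -77.34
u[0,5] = -46.6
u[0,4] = 25.46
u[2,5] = 18.44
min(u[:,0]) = -77.34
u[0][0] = -55.44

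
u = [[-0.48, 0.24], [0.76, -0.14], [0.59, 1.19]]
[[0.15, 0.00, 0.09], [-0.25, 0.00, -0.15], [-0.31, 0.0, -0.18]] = u @[[-0.35, 0.00, -0.21],[-0.09, 0.00, -0.05]]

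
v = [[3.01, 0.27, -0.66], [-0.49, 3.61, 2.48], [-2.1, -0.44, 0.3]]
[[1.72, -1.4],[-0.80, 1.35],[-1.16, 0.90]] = v @ [[0.76, -0.48], [-0.55, 0.28], [0.63, 0.04]]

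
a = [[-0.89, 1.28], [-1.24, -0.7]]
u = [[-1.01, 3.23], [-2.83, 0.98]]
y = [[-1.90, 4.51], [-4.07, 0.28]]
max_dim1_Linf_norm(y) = 4.51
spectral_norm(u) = 4.04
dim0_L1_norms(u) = [3.84, 4.21]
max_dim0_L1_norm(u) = 4.21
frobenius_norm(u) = 4.52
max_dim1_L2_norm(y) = 4.89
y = u + a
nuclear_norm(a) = 2.98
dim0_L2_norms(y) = [4.49, 4.52]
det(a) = 2.21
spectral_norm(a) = 1.59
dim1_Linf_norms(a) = [1.28, 1.24]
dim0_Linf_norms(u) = [2.83, 3.23]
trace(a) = -1.59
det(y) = 17.82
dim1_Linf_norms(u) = [3.23, 2.83]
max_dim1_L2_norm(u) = 3.38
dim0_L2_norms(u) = [3.0, 3.38]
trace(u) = -0.03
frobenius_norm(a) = 2.11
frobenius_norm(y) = 6.37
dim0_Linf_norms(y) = [4.07, 4.51]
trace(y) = -1.62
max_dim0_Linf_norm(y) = 4.51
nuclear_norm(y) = 8.73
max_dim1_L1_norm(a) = 2.17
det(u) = 8.15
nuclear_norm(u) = 6.06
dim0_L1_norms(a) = [2.13, 1.98]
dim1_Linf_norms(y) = [4.51, 4.07]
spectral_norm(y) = 5.48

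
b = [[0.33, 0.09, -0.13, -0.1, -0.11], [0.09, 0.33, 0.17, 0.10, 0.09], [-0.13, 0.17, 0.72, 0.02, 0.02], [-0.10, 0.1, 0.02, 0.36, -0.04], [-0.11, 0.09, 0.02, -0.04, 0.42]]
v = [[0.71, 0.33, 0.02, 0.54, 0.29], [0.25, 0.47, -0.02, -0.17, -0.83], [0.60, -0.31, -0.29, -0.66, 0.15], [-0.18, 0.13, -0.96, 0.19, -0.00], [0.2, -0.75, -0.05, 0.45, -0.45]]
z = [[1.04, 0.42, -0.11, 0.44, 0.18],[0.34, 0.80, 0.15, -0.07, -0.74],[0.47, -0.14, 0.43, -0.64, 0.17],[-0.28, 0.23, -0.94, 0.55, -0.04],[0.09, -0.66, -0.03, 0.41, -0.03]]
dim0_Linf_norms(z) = [1.04, 0.8, 0.94, 0.64, 0.74]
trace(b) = 2.16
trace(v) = 0.63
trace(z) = 2.79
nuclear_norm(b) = 2.16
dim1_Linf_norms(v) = [0.71, 0.83, 0.66, 0.96, 0.75]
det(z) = 0.33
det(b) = 0.00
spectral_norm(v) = 1.01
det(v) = 1.00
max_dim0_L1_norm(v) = 2.01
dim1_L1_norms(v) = [1.89, 1.74, 2.01, 1.46, 1.9]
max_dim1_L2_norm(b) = 0.75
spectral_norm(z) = 1.45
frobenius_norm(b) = 1.11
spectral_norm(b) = 0.82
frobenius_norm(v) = 2.24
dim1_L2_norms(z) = [1.22, 1.15, 0.93, 1.15, 0.78]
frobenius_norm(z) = 2.37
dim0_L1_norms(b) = [0.76, 0.78, 1.06, 0.62, 0.68]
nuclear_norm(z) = 4.77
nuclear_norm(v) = 5.00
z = v + b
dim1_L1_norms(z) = [2.19, 2.1, 1.85, 2.04, 1.22]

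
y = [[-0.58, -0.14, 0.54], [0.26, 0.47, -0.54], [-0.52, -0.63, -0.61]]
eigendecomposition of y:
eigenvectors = [[(-0.27+0j), -0.74+0.00j, -0.74-0.00j], [(0.9+0j), (0.31-0.16j), 0.31+0.16j], [-0.35+0.00j, (0.19-0.54j), 0.19+0.54j]]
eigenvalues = [(0.6+0j), (-0.66+0.37j), (-0.66-0.37j)]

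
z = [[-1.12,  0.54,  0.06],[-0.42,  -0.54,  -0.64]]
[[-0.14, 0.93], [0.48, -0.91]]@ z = [[-0.23,-0.58,-0.6], [-0.16,0.75,0.61]]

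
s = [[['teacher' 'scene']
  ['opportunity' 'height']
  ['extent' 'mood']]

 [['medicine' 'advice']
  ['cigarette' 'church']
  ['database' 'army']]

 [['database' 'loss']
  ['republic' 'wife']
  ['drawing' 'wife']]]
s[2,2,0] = 'drawing'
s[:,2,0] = ['extent', 'database', 'drawing']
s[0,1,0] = 'opportunity'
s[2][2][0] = 'drawing'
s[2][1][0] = 'republic'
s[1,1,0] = 'cigarette'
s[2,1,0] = 'republic'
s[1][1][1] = 'church'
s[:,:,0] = [['teacher', 'opportunity', 'extent'], ['medicine', 'cigarette', 'database'], ['database', 'republic', 'drawing']]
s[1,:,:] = [['medicine', 'advice'], ['cigarette', 'church'], ['database', 'army']]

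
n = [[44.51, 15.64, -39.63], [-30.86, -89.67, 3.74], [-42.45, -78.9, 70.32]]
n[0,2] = -39.63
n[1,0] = -30.86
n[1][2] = 3.74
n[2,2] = 70.32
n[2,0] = -42.45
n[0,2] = -39.63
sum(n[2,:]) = -51.030000000000015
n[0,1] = 15.64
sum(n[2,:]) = -51.030000000000015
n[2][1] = -78.9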